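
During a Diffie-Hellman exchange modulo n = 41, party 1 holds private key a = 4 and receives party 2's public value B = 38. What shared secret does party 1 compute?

Shared key K = 38^4 mod 41.
38^1 ≡ 38 (mod 41)
38^2 = (38^1)^2 ≡ 38^2 = 1444 ≡ 9 (mod 41)
38^4 = (38^2)^2 ≡ 9^2 = 81 ≡ 40 (mod 41)

40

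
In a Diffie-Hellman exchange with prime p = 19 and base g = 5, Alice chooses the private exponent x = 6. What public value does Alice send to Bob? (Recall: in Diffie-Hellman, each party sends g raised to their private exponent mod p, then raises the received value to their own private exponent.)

Public value = 5^6 mod 19.
5^1 ≡ 5 (mod 19)
5^2 = (5^1)^2 ≡ 5^2 = 25 ≡ 6 (mod 19)
5^4 = (5^2)^2 ≡ 6^2 = 36 ≡ 17 (mod 19)
5^6 = 5^4 · 5^2 ≡ 17 · 6 ≡ 7 (mod 19).

7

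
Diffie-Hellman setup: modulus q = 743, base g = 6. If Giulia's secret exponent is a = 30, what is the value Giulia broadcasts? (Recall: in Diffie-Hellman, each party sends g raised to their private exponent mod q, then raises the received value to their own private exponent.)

Public value = 6^30 mod 743.
6^1 ≡ 6 (mod 743)
6^2 = (6^1)^2 ≡ 6^2 = 36 ≡ 36 (mod 743)
6^4 = (6^2)^2 ≡ 36^2 = 1296 ≡ 553 (mod 743)
6^8 = (6^4)^2 ≡ 553^2 = 305809 ≡ 436 (mod 743)
6^16 = (6^8)^2 ≡ 436^2 = 190096 ≡ 631 (mod 743)
6^30 = 6^16 · 6^8 · 6^4 · 6^2 ≡ 631 · 436 · 553 · 36 ≡ 431 (mod 743).

431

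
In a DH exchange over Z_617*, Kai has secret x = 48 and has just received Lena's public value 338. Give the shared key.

Shared key K = 338^48 mod 617.
338^1 ≡ 338 (mod 617)
338^2 = (338^1)^2 ≡ 338^2 = 114244 ≡ 99 (mod 617)
338^4 = (338^2)^2 ≡ 99^2 = 9801 ≡ 546 (mod 617)
338^8 = (338^4)^2 ≡ 546^2 = 298116 ≡ 105 (mod 617)
338^16 = (338^8)^2 ≡ 105^2 = 11025 ≡ 536 (mod 617)
338^32 = (338^16)^2 ≡ 536^2 = 287296 ≡ 391 (mod 617)
338^48 = 338^32 · 338^16 ≡ 391 · 536 ≡ 413 (mod 617).

413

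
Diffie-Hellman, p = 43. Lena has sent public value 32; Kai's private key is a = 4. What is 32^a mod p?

21

Shared key K = 32^4 mod 43.
32^1 ≡ 32 (mod 43)
32^2 = (32^1)^2 ≡ 32^2 = 1024 ≡ 35 (mod 43)
32^4 = (32^2)^2 ≡ 35^2 = 1225 ≡ 21 (mod 43)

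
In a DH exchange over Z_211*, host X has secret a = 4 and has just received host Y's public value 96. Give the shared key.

Shared key K = 96^4 mod 211.
96^1 ≡ 96 (mod 211)
96^2 = (96^1)^2 ≡ 96^2 = 9216 ≡ 143 (mod 211)
96^4 = (96^2)^2 ≡ 143^2 = 20449 ≡ 193 (mod 211)

193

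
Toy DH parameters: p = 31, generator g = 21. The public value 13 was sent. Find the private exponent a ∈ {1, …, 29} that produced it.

19

Try successive powers of 21 modulo 31:
21^1 ≡ 21
21^2 ≡ 7
21^3 ≡ 23
21^4 ≡ 18
21^5 ≡ 6
21^6 ≡ 2
21^7 ≡ 11
21^8 ≡ 14
21^9 ≡ 15
21^10 ≡ 5
21^11 ≡ 12
21^12 ≡ 4
21^13 ≡ 22
21^14 ≡ 28
21^15 ≡ 30
21^16 ≡ 10
21^17 ≡ 24
21^18 ≡ 8
21^19 ≡ 13
Found: a = 19.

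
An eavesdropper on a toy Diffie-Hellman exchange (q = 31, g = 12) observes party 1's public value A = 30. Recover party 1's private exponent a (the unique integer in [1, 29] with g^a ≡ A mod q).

15

Try successive powers of 12 modulo 31:
12^1 ≡ 12
12^2 ≡ 20
12^3 ≡ 23
12^4 ≡ 28
12^5 ≡ 26
12^6 ≡ 2
12^7 ≡ 24
12^8 ≡ 9
12^9 ≡ 15
12^10 ≡ 25
12^11 ≡ 21
12^12 ≡ 4
12^13 ≡ 17
12^14 ≡ 18
12^15 ≡ 30
Found: a = 15.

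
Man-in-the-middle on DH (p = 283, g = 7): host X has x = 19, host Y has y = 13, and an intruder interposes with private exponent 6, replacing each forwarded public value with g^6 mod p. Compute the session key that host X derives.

64

Host X receives an intruder's public value M = 7^6 mod 283 instead of the honest one.
7^1 ≡ 7 (mod 283)
7^2 = (7^1)^2 ≡ 7^2 = 49 ≡ 49 (mod 283)
7^4 = (7^2)^2 ≡ 49^2 = 2401 ≡ 137 (mod 283)
7^6 = 7^4 · 7^2 ≡ 137 · 49 ≡ 204 (mod 283).
So M = 204. Host X computes K = M^19 mod 283.
204^1 ≡ 204 (mod 283)
204^2 = (204^1)^2 ≡ 204^2 = 41616 ≡ 15 (mod 283)
204^4 = (204^2)^2 ≡ 15^2 = 225 ≡ 225 (mod 283)
204^8 = (204^4)^2 ≡ 225^2 = 50625 ≡ 251 (mod 283)
204^16 = (204^8)^2 ≡ 251^2 = 63001 ≡ 175 (mod 283)
204^19 = 204^16 · 204^2 · 204^1 ≡ 175 · 15 · 204 ≡ 64 (mod 283).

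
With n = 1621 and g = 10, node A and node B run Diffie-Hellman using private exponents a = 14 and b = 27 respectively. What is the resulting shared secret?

247

Node B sends B = g^b mod n = 10^27 mod 1621.
10^1 ≡ 10 (mod 1621)
10^2 = (10^1)^2 ≡ 10^2 = 100 ≡ 100 (mod 1621)
10^4 = (10^2)^2 ≡ 100^2 = 10000 ≡ 274 (mod 1621)
10^8 = (10^4)^2 ≡ 274^2 = 75076 ≡ 510 (mod 1621)
10^16 = (10^8)^2 ≡ 510^2 = 260100 ≡ 740 (mod 1621)
10^27 = 10^16 · 10^8 · 10^2 · 10^1 ≡ 740 · 510 · 100 · 10 ≡ 401 (mod 1621).
So B = 401. Node A then computes K = B^a mod n = 401^14 mod 1621.
401^1 ≡ 401 (mod 1621)
401^2 = (401^1)^2 ≡ 401^2 = 160801 ≡ 322 (mod 1621)
401^4 = (401^2)^2 ≡ 322^2 = 103684 ≡ 1561 (mod 1621)
401^8 = (401^4)^2 ≡ 1561^2 = 2436721 ≡ 358 (mod 1621)
401^14 = 401^8 · 401^4 · 401^2 ≡ 358 · 1561 · 322 ≡ 247 (mod 1621).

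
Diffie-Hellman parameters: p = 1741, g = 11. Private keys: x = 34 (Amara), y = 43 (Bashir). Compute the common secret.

Amara sends A = g^x mod p = 11^34 mod 1741.
11^1 ≡ 11 (mod 1741)
11^2 = (11^1)^2 ≡ 11^2 = 121 ≡ 121 (mod 1741)
11^4 = (11^2)^2 ≡ 121^2 = 14641 ≡ 713 (mod 1741)
11^8 = (11^4)^2 ≡ 713^2 = 508369 ≡ 1738 (mod 1741)
11^16 = (11^8)^2 ≡ 1738^2 = 3020644 ≡ 9 (mod 1741)
11^32 = (11^16)^2 ≡ 9^2 = 81 ≡ 81 (mod 1741)
11^34 = 11^32 · 11^2 ≡ 81 · 121 ≡ 1096 (mod 1741).
So A = 1096. Bashir then computes K = A^y mod p = 1096^43 mod 1741.
1096^1 ≡ 1096 (mod 1741)
1096^2 = (1096^1)^2 ≡ 1096^2 = 1201216 ≡ 1667 (mod 1741)
1096^4 = (1096^2)^2 ≡ 1667^2 = 2778889 ≡ 253 (mod 1741)
1096^8 = (1096^4)^2 ≡ 253^2 = 64009 ≡ 1333 (mod 1741)
1096^16 = (1096^8)^2 ≡ 1333^2 = 1776889 ≡ 1069 (mod 1741)
1096^32 = (1096^16)^2 ≡ 1069^2 = 1142761 ≡ 665 (mod 1741)
1096^43 = 1096^32 · 1096^8 · 1096^2 · 1096^1 ≡ 665 · 1333 · 1667 · 1096 ≡ 1074 (mod 1741).

1074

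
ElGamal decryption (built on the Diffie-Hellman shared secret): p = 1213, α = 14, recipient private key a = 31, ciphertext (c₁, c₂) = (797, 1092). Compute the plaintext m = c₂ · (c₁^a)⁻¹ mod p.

Shared mask s = c₁^a mod p = 797^31 mod 1213.
797^1 ≡ 797 (mod 1213)
797^2 = (797^1)^2 ≡ 797^2 = 635209 ≡ 810 (mod 1213)
797^4 = (797^2)^2 ≡ 810^2 = 656100 ≡ 1080 (mod 1213)
797^8 = (797^4)^2 ≡ 1080^2 = 1166400 ≡ 707 (mod 1213)
797^16 = (797^8)^2 ≡ 707^2 = 499849 ≡ 93 (mod 1213)
797^31 = 797^16 · 797^8 · 797^4 · 797^2 · 797^1 ≡ 93 · 707 · 1080 · 810 · 797 ≡ 437 (mod 1213).
So s = 437; s⁻¹ ≡ 458 (mod 1213).
m = c₂ · s⁻¹ mod 1213 = 1092 · 458 mod 1213 = 380.

380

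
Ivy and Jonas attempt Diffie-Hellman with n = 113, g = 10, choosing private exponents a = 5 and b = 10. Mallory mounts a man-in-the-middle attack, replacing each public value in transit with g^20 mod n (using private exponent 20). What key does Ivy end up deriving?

105

Ivy receives Mallory's public value M = 10^20 mod 113 instead of the honest one.
10^1 ≡ 10 (mod 113)
10^2 = (10^1)^2 ≡ 10^2 = 100 ≡ 100 (mod 113)
10^4 = (10^2)^2 ≡ 100^2 = 10000 ≡ 56 (mod 113)
10^8 = (10^4)^2 ≡ 56^2 = 3136 ≡ 85 (mod 113)
10^16 = (10^8)^2 ≡ 85^2 = 7225 ≡ 106 (mod 113)
10^20 = 10^16 · 10^4 ≡ 106 · 56 ≡ 60 (mod 113).
So M = 60. Ivy computes K = M^5 mod 113.
60^1 ≡ 60 (mod 113)
60^2 = (60^1)^2 ≡ 60^2 = 3600 ≡ 97 (mod 113)
60^4 = (60^2)^2 ≡ 97^2 = 9409 ≡ 30 (mod 113)
60^5 = 60^4 · 60^1 ≡ 30 · 60 ≡ 105 (mod 113).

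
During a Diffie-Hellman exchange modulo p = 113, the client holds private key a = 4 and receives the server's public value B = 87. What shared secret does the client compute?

Shared key K = 87^4 mod 113.
87^1 ≡ 87 (mod 113)
87^2 = (87^1)^2 ≡ 87^2 = 7569 ≡ 111 (mod 113)
87^4 = (87^2)^2 ≡ 111^2 = 12321 ≡ 4 (mod 113)

4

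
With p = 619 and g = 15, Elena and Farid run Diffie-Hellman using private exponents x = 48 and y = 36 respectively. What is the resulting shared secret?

506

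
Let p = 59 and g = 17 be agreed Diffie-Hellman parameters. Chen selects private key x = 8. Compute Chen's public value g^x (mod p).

57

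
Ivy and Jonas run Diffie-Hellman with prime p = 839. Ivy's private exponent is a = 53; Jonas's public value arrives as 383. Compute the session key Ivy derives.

589

Shared key K = 383^53 mod 839.
383^1 ≡ 383 (mod 839)
383^2 = (383^1)^2 ≡ 383^2 = 146689 ≡ 703 (mod 839)
383^4 = (383^2)^2 ≡ 703^2 = 494209 ≡ 38 (mod 839)
383^8 = (383^4)^2 ≡ 38^2 = 1444 ≡ 605 (mod 839)
383^16 = (383^8)^2 ≡ 605^2 = 366025 ≡ 221 (mod 839)
383^32 = (383^16)^2 ≡ 221^2 = 48841 ≡ 179 (mod 839)
383^53 = 383^32 · 383^16 · 383^4 · 383^1 ≡ 179 · 221 · 38 · 383 ≡ 589 (mod 839).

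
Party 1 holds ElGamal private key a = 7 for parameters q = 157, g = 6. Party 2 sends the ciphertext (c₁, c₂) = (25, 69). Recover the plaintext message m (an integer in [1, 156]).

62

Shared mask s = c₁^a mod q = 25^7 mod 157.
25^1 ≡ 25 (mod 157)
25^2 = (25^1)^2 ≡ 25^2 = 625 ≡ 154 (mod 157)
25^4 = (25^2)^2 ≡ 154^2 = 23716 ≡ 9 (mod 157)
25^7 = 25^4 · 25^2 · 25^1 ≡ 9 · 154 · 25 ≡ 110 (mod 157).
So s = 110; s⁻¹ ≡ 10 (mod 157).
m = c₂ · s⁻¹ mod 157 = 69 · 10 mod 157 = 62.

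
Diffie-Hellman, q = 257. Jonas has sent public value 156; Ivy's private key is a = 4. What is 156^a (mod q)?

Shared key K = 156^4 mod 257.
156^1 ≡ 156 (mod 257)
156^2 = (156^1)^2 ≡ 156^2 = 24336 ≡ 178 (mod 257)
156^4 = (156^2)^2 ≡ 178^2 = 31684 ≡ 73 (mod 257)

73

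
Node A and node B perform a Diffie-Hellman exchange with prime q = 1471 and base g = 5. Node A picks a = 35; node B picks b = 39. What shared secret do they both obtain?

1263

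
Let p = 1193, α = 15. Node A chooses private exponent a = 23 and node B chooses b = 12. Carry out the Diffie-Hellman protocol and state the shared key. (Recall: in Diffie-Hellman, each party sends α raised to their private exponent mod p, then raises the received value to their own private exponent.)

30

Node A sends A = α^a mod p = 15^23 mod 1193.
15^1 ≡ 15 (mod 1193)
15^2 = (15^1)^2 ≡ 15^2 = 225 ≡ 225 (mod 1193)
15^4 = (15^2)^2 ≡ 225^2 = 50625 ≡ 519 (mod 1193)
15^8 = (15^4)^2 ≡ 519^2 = 269361 ≡ 936 (mod 1193)
15^16 = (15^8)^2 ≡ 936^2 = 876096 ≡ 434 (mod 1193)
15^23 = 15^16 · 15^4 · 15^2 · 15^1 ≡ 434 · 519 · 225 · 15 ≡ 597 (mod 1193).
So A = 597. Node B then computes K = A^b mod p = 597^12 mod 1193.
597^1 ≡ 597 (mod 1193)
597^2 = (597^1)^2 ≡ 597^2 = 356409 ≡ 895 (mod 1193)
597^4 = (597^2)^2 ≡ 895^2 = 801025 ≡ 522 (mod 1193)
597^8 = (597^4)^2 ≡ 522^2 = 272484 ≡ 480 (mod 1193)
597^12 = 597^8 · 597^4 ≡ 480 · 522 ≡ 30 (mod 1193).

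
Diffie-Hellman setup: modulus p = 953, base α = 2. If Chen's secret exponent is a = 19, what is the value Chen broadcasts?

Public value = 2^19 mod 953.
2^1 ≡ 2 (mod 953)
2^2 = (2^1)^2 ≡ 2^2 = 4 ≡ 4 (mod 953)
2^4 = (2^2)^2 ≡ 4^2 = 16 ≡ 16 (mod 953)
2^8 = (2^4)^2 ≡ 16^2 = 256 ≡ 256 (mod 953)
2^16 = (2^8)^2 ≡ 256^2 = 65536 ≡ 732 (mod 953)
2^19 = 2^16 · 2^2 · 2^1 ≡ 732 · 4 · 2 ≡ 138 (mod 953).

138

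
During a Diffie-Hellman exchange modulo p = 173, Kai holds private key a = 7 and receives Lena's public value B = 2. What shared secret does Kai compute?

Shared key K = 2^7 mod 173.
2^1 ≡ 2 (mod 173)
2^2 = (2^1)^2 ≡ 2^2 = 4 ≡ 4 (mod 173)
2^4 = (2^2)^2 ≡ 4^2 = 16 ≡ 16 (mod 173)
2^7 = 2^4 · 2^2 · 2^1 ≡ 16 · 4 · 2 ≡ 128 (mod 173).

128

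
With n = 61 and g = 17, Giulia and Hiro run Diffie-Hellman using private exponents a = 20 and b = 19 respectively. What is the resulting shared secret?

Giulia sends A = g^a mod n = 17^20 mod 61.
17^1 ≡ 17 (mod 61)
17^2 = (17^1)^2 ≡ 17^2 = 289 ≡ 45 (mod 61)
17^4 = (17^2)^2 ≡ 45^2 = 2025 ≡ 12 (mod 61)
17^8 = (17^4)^2 ≡ 12^2 = 144 ≡ 22 (mod 61)
17^16 = (17^8)^2 ≡ 22^2 = 484 ≡ 57 (mod 61)
17^20 = 17^16 · 17^4 ≡ 57 · 12 ≡ 13 (mod 61).
So A = 13. Hiro then computes K = A^b mod n = 13^19 mod 61.
13^1 ≡ 13 (mod 61)
13^2 = (13^1)^2 ≡ 13^2 = 169 ≡ 47 (mod 61)
13^4 = (13^2)^2 ≡ 47^2 = 2209 ≡ 13 (mod 61)
13^8 = (13^4)^2 ≡ 13^2 = 169 ≡ 47 (mod 61)
13^16 = (13^8)^2 ≡ 47^2 = 2209 ≡ 13 (mod 61)
13^19 = 13^16 · 13^2 · 13^1 ≡ 13 · 47 · 13 ≡ 13 (mod 61).

13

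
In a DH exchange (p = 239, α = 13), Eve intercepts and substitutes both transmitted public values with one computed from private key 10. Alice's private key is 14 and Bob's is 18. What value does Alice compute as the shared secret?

Alice receives Eve's public value M = 13^10 mod 239 instead of the honest one.
13^1 ≡ 13 (mod 239)
13^2 = (13^1)^2 ≡ 13^2 = 169 ≡ 169 (mod 239)
13^4 = (13^2)^2 ≡ 169^2 = 28561 ≡ 120 (mod 239)
13^8 = (13^4)^2 ≡ 120^2 = 14400 ≡ 60 (mod 239)
13^10 = 13^8 · 13^2 ≡ 60 · 169 ≡ 102 (mod 239).
So M = 102. Alice computes K = M^14 mod 239.
102^1 ≡ 102 (mod 239)
102^2 = (102^1)^2 ≡ 102^2 = 10404 ≡ 127 (mod 239)
102^4 = (102^2)^2 ≡ 127^2 = 16129 ≡ 116 (mod 239)
102^8 = (102^4)^2 ≡ 116^2 = 13456 ≡ 72 (mod 239)
102^14 = 102^8 · 102^4 · 102^2 ≡ 72 · 116 · 127 ≡ 22 (mod 239).

22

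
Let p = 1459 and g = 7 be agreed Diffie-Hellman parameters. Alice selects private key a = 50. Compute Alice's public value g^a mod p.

Public value = 7^50 mod 1459.
7^1 ≡ 7 (mod 1459)
7^2 = (7^1)^2 ≡ 7^2 = 49 ≡ 49 (mod 1459)
7^4 = (7^2)^2 ≡ 49^2 = 2401 ≡ 942 (mod 1459)
7^8 = (7^4)^2 ≡ 942^2 = 887364 ≡ 292 (mod 1459)
7^16 = (7^8)^2 ≡ 292^2 = 85264 ≡ 642 (mod 1459)
7^32 = (7^16)^2 ≡ 642^2 = 412164 ≡ 726 (mod 1459)
7^50 = 7^32 · 7^16 · 7^2 ≡ 726 · 642 · 49 ≡ 781 (mod 1459).

781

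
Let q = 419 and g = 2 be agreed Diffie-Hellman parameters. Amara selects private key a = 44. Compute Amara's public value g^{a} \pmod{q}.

Public value = 2^{44} \pmod{419}.
2^1 ≡ 2 (mod 419)
2^2 = (2^1)^2 ≡ 2^2 = 4 ≡ 4 (mod 419)
2^4 = (2^2)^2 ≡ 4^2 = 16 ≡ 16 (mod 419)
2^8 = (2^4)^2 ≡ 16^2 = 256 ≡ 256 (mod 419)
2^16 = (2^8)^2 ≡ 256^2 = 65536 ≡ 172 (mod 419)
2^32 = (2^16)^2 ≡ 172^2 = 29584 ≡ 254 (mod 419)
2^44 = 2^32 · 2^8 · 2^4 ≡ 254 · 256 · 16 ≡ 7 (mod 419).

7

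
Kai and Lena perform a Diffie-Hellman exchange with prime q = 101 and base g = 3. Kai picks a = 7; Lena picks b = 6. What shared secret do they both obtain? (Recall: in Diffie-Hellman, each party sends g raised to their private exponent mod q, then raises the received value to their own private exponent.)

76

Kai sends A = g^a mod q = 3^7 mod 101.
3^1 ≡ 3 (mod 101)
3^2 = (3^1)^2 ≡ 3^2 = 9 ≡ 9 (mod 101)
3^4 = (3^2)^2 ≡ 9^2 = 81 ≡ 81 (mod 101)
3^7 = 3^4 · 3^2 · 3^1 ≡ 81 · 9 · 3 ≡ 66 (mod 101).
So A = 66. Lena then computes K = A^b mod q = 66^6 mod 101.
66^1 ≡ 66 (mod 101)
66^2 = (66^1)^2 ≡ 66^2 = 4356 ≡ 13 (mod 101)
66^4 = (66^2)^2 ≡ 13^2 = 169 ≡ 68 (mod 101)
66^6 = 66^4 · 66^2 ≡ 68 · 13 ≡ 76 (mod 101).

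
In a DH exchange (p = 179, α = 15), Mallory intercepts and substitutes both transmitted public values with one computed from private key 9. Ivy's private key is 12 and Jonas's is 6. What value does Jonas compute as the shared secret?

Jonas receives Mallory's public value M = 15^9 mod 179 instead of the honest one.
15^1 ≡ 15 (mod 179)
15^2 = (15^1)^2 ≡ 15^2 = 225 ≡ 46 (mod 179)
15^4 = (15^2)^2 ≡ 46^2 = 2116 ≡ 147 (mod 179)
15^8 = (15^4)^2 ≡ 147^2 = 21609 ≡ 129 (mod 179)
15^9 = 15^8 · 15^1 ≡ 129 · 15 ≡ 145 (mod 179).
So M = 145. Jonas computes K = M^6 mod 179.
145^1 ≡ 145 (mod 179)
145^2 = (145^1)^2 ≡ 145^2 = 21025 ≡ 82 (mod 179)
145^4 = (145^2)^2 ≡ 82^2 = 6724 ≡ 101 (mod 179)
145^6 = 145^4 · 145^2 ≡ 101 · 82 ≡ 48 (mod 179).

48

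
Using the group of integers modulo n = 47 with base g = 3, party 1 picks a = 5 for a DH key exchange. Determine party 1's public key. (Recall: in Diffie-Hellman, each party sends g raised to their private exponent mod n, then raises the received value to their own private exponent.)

Public value = 3^{5} \pmod{47}.
3^1 ≡ 3 (mod 47)
3^2 = (3^1)^2 ≡ 3^2 = 9 ≡ 9 (mod 47)
3^4 = (3^2)^2 ≡ 9^2 = 81 ≡ 34 (mod 47)
3^5 = 3^4 · 3^1 ≡ 34 · 3 ≡ 8 (mod 47).

8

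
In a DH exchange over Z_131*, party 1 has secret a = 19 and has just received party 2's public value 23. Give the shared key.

10

Shared key K = 23^19 mod 131.
23^1 ≡ 23 (mod 131)
23^2 = (23^1)^2 ≡ 23^2 = 529 ≡ 5 (mod 131)
23^4 = (23^2)^2 ≡ 5^2 = 25 ≡ 25 (mod 131)
23^8 = (23^4)^2 ≡ 25^2 = 625 ≡ 101 (mod 131)
23^16 = (23^8)^2 ≡ 101^2 = 10201 ≡ 114 (mod 131)
23^19 = 23^16 · 23^2 · 23^1 ≡ 114 · 5 · 23 ≡ 10 (mod 131).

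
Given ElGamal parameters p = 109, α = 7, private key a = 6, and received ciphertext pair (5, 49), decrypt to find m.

73

Shared mask s = c₁^a mod p = 5^6 mod 109.
5^1 ≡ 5 (mod 109)
5^2 = (5^1)^2 ≡ 5^2 = 25 ≡ 25 (mod 109)
5^4 = (5^2)^2 ≡ 25^2 = 625 ≡ 80 (mod 109)
5^6 = 5^4 · 5^2 ≡ 80 · 25 ≡ 38 (mod 109).
So s = 38; s⁻¹ ≡ 66 (mod 109).
m = c₂ · s⁻¹ mod 109 = 49 · 66 mod 109 = 73.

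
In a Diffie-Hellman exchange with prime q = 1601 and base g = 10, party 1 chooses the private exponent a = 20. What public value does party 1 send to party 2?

1159

Public value = 10^20 mod 1601.
10^1 ≡ 10 (mod 1601)
10^2 = (10^1)^2 ≡ 10^2 = 100 ≡ 100 (mod 1601)
10^4 = (10^2)^2 ≡ 100^2 = 10000 ≡ 394 (mod 1601)
10^8 = (10^4)^2 ≡ 394^2 = 155236 ≡ 1540 (mod 1601)
10^16 = (10^8)^2 ≡ 1540^2 = 2371600 ≡ 519 (mod 1601)
10^20 = 10^16 · 10^4 ≡ 519 · 394 ≡ 1159 (mod 1601).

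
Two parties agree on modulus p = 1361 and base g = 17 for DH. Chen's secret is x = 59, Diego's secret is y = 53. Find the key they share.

Chen sends A = g^x mod p = 17^59 mod 1361.
17^1 ≡ 17 (mod 1361)
17^2 = (17^1)^2 ≡ 17^2 = 289 ≡ 289 (mod 1361)
17^4 = (17^2)^2 ≡ 289^2 = 83521 ≡ 500 (mod 1361)
17^8 = (17^4)^2 ≡ 500^2 = 250000 ≡ 937 (mod 1361)
17^16 = (17^8)^2 ≡ 937^2 = 877969 ≡ 124 (mod 1361)
17^32 = (17^16)^2 ≡ 124^2 = 15376 ≡ 405 (mod 1361)
17^59 = 17^32 · 17^16 · 17^8 · 17^2 · 17^1 ≡ 405 · 124 · 937 · 289 · 17 ≡ 976 (mod 1361).
So A = 976. Diego then computes K = A^y mod p = 976^53 mod 1361.
976^1 ≡ 976 (mod 1361)
976^2 = (976^1)^2 ≡ 976^2 = 952576 ≡ 1237 (mod 1361)
976^4 = (976^2)^2 ≡ 1237^2 = 1530169 ≡ 405 (mod 1361)
976^8 = (976^4)^2 ≡ 405^2 = 164025 ≡ 705 (mod 1361)
976^16 = (976^8)^2 ≡ 705^2 = 497025 ≡ 260 (mod 1361)
976^32 = (976^16)^2 ≡ 260^2 = 67600 ≡ 911 (mod 1361)
976^53 = 976^32 · 976^16 · 976^4 · 976^1 ≡ 911 · 260 · 405 · 976 ≡ 1281 (mod 1361).

1281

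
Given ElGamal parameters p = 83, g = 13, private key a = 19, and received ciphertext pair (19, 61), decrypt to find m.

24

Shared mask s = c₁^a mod p = 19^19 mod 83.
19^1 ≡ 19 (mod 83)
19^2 = (19^1)^2 ≡ 19^2 = 361 ≡ 29 (mod 83)
19^4 = (19^2)^2 ≡ 29^2 = 841 ≡ 11 (mod 83)
19^8 = (19^4)^2 ≡ 11^2 = 121 ≡ 38 (mod 83)
19^16 = (19^8)^2 ≡ 38^2 = 1444 ≡ 33 (mod 83)
19^19 = 19^16 · 19^2 · 19^1 ≡ 33 · 29 · 19 ≡ 6 (mod 83).
So s = 6; s⁻¹ ≡ 14 (mod 83).
m = c₂ · s⁻¹ mod 83 = 61 · 14 mod 83 = 24.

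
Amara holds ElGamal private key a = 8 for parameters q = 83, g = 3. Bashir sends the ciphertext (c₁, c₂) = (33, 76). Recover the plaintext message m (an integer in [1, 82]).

60

Shared mask s = c₁^a mod q = 33^8 mod 83.
33^1 ≡ 33 (mod 83)
33^2 = (33^1)^2 ≡ 33^2 = 1089 ≡ 10 (mod 83)
33^4 = (33^2)^2 ≡ 10^2 = 100 ≡ 17 (mod 83)
33^8 = (33^4)^2 ≡ 17^2 = 289 ≡ 40 (mod 83)
So s = 40; s⁻¹ ≡ 27 (mod 83).
m = c₂ · s⁻¹ mod 83 = 76 · 27 mod 83 = 60.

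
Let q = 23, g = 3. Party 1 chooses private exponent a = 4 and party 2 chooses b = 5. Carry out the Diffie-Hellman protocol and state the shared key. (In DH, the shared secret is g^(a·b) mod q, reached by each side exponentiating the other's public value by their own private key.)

18

Party 2 sends B = g^b mod q = 3^5 mod 23.
3^1 ≡ 3 (mod 23)
3^2 = (3^1)^2 ≡ 3^2 = 9 ≡ 9 (mod 23)
3^4 = (3^2)^2 ≡ 9^2 = 81 ≡ 12 (mod 23)
3^5 = 3^4 · 3^1 ≡ 12 · 3 ≡ 13 (mod 23).
So B = 13. Party 1 then computes K = B^a mod q = 13^4 mod 23.
13^1 ≡ 13 (mod 23)
13^2 = (13^1)^2 ≡ 13^2 = 169 ≡ 8 (mod 23)
13^4 = (13^2)^2 ≡ 8^2 = 64 ≡ 18 (mod 23)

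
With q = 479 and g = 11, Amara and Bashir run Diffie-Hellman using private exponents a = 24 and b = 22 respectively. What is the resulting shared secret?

193

Amara sends A = g^a mod q = 11^24 mod 479.
11^1 ≡ 11 (mod 479)
11^2 = (11^1)^2 ≡ 11^2 = 121 ≡ 121 (mod 479)
11^4 = (11^2)^2 ≡ 121^2 = 14641 ≡ 271 (mod 479)
11^8 = (11^4)^2 ≡ 271^2 = 73441 ≡ 154 (mod 479)
11^16 = (11^8)^2 ≡ 154^2 = 23716 ≡ 245 (mod 479)
11^24 = 11^16 · 11^8 ≡ 245 · 154 ≡ 368 (mod 479).
So A = 368. Bashir then computes K = A^b mod q = 368^22 mod 479.
368^1 ≡ 368 (mod 479)
368^2 = (368^1)^2 ≡ 368^2 = 135424 ≡ 346 (mod 479)
368^4 = (368^2)^2 ≡ 346^2 = 119716 ≡ 445 (mod 479)
368^8 = (368^4)^2 ≡ 445^2 = 198025 ≡ 198 (mod 479)
368^16 = (368^8)^2 ≡ 198^2 = 39204 ≡ 405 (mod 479)
368^22 = 368^16 · 368^4 · 368^2 ≡ 405 · 445 · 346 ≡ 193 (mod 479).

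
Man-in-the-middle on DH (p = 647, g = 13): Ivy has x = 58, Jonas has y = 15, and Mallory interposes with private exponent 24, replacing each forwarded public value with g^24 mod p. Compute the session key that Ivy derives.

328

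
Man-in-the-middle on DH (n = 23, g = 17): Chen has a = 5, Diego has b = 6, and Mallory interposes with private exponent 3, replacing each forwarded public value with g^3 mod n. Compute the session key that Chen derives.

Chen receives Mallory's public value M = 17^3 mod 23 instead of the honest one.
17^1 ≡ 17 (mod 23)
17^2 = (17^1)^2 ≡ 17^2 = 289 ≡ 13 (mod 23)
17^3 = 17^2 · 17^1 ≡ 13 · 17 ≡ 14 (mod 23).
So M = 14. Chen computes K = M^5 mod 23.
14^1 ≡ 14 (mod 23)
14^2 = (14^1)^2 ≡ 14^2 = 196 ≡ 12 (mod 23)
14^4 = (14^2)^2 ≡ 12^2 = 144 ≡ 6 (mod 23)
14^5 = 14^4 · 14^1 ≡ 6 · 14 ≡ 15 (mod 23).

15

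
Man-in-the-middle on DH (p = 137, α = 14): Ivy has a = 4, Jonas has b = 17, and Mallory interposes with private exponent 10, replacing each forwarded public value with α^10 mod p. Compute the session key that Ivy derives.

16

Ivy receives Mallory's public value M = 14^10 mod 137 instead of the honest one.
14^1 ≡ 14 (mod 137)
14^2 = (14^1)^2 ≡ 14^2 = 196 ≡ 59 (mod 137)
14^4 = (14^2)^2 ≡ 59^2 = 3481 ≡ 56 (mod 137)
14^8 = (14^4)^2 ≡ 56^2 = 3136 ≡ 122 (mod 137)
14^10 = 14^8 · 14^2 ≡ 122 · 59 ≡ 74 (mod 137).
So M = 74. Ivy computes K = M^4 mod 137.
74^1 ≡ 74 (mod 137)
74^2 = (74^1)^2 ≡ 74^2 = 5476 ≡ 133 (mod 137)
74^4 = (74^2)^2 ≡ 133^2 = 17689 ≡ 16 (mod 137)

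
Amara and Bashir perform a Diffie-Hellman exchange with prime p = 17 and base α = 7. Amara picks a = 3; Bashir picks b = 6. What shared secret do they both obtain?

15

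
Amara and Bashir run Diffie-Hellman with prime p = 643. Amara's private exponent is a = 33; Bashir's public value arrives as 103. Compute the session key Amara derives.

Shared key K = 103^33 mod 643.
103^1 ≡ 103 (mod 643)
103^2 = (103^1)^2 ≡ 103^2 = 10609 ≡ 321 (mod 643)
103^4 = (103^2)^2 ≡ 321^2 = 103041 ≡ 161 (mod 643)
103^8 = (103^4)^2 ≡ 161^2 = 25921 ≡ 201 (mod 643)
103^16 = (103^8)^2 ≡ 201^2 = 40401 ≡ 535 (mod 643)
103^32 = (103^16)^2 ≡ 535^2 = 286225 ≡ 90 (mod 643)
103^33 = 103^32 · 103^1 ≡ 90 · 103 ≡ 268 (mod 643).

268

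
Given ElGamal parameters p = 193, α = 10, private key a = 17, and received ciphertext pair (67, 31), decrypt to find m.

109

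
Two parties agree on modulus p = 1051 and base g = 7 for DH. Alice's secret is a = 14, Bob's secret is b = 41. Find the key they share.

Bob sends B = g^b mod p = 7^41 mod 1051.
7^1 ≡ 7 (mod 1051)
7^2 = (7^1)^2 ≡ 7^2 = 49 ≡ 49 (mod 1051)
7^4 = (7^2)^2 ≡ 49^2 = 2401 ≡ 299 (mod 1051)
7^8 = (7^4)^2 ≡ 299^2 = 89401 ≡ 66 (mod 1051)
7^16 = (7^8)^2 ≡ 66^2 = 4356 ≡ 152 (mod 1051)
7^32 = (7^16)^2 ≡ 152^2 = 23104 ≡ 1033 (mod 1051)
7^41 = 7^32 · 7^8 · 7^1 ≡ 1033 · 66 · 7 ≡ 92 (mod 1051).
So B = 92. Alice then computes K = B^a mod p = 92^14 mod 1051.
92^1 ≡ 92 (mod 1051)
92^2 = (92^1)^2 ≡ 92^2 = 8464 ≡ 56 (mod 1051)
92^4 = (92^2)^2 ≡ 56^2 = 3136 ≡ 1034 (mod 1051)
92^8 = (92^4)^2 ≡ 1034^2 = 1069156 ≡ 289 (mod 1051)
92^14 = 92^8 · 92^4 · 92^2 ≡ 289 · 1034 · 56 ≡ 234 (mod 1051).

234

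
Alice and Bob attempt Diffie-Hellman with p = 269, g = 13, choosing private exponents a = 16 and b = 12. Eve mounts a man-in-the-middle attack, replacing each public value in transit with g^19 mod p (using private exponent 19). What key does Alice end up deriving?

Alice receives Eve's public value M = 13^19 mod 269 instead of the honest one.
13^1 ≡ 13 (mod 269)
13^2 = (13^1)^2 ≡ 13^2 = 169 ≡ 169 (mod 269)
13^4 = (13^2)^2 ≡ 169^2 = 28561 ≡ 47 (mod 269)
13^8 = (13^4)^2 ≡ 47^2 = 2209 ≡ 57 (mod 269)
13^16 = (13^8)^2 ≡ 57^2 = 3249 ≡ 21 (mod 269)
13^19 = 13^16 · 13^2 · 13^1 ≡ 21 · 169 · 13 ≡ 138 (mod 269).
So M = 138. Alice computes K = M^16 mod 269.
138^1 ≡ 138 (mod 269)
138^2 = (138^1)^2 ≡ 138^2 = 19044 ≡ 214 (mod 269)
138^4 = (138^2)^2 ≡ 214^2 = 45796 ≡ 66 (mod 269)
138^8 = (138^4)^2 ≡ 66^2 = 4356 ≡ 52 (mod 269)
138^16 = (138^8)^2 ≡ 52^2 = 2704 ≡ 14 (mod 269)

14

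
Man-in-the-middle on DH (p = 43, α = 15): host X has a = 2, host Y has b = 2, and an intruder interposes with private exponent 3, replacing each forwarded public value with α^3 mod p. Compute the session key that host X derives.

Host X receives an intruder's public value M = 15^3 mod 43 instead of the honest one.
15^1 ≡ 15 (mod 43)
15^2 = (15^1)^2 ≡ 15^2 = 225 ≡ 10 (mod 43)
15^3 = 15^2 · 15^1 ≡ 10 · 15 ≡ 21 (mod 43).
So M = 21. Host X computes K = M^2 mod 43.
21^1 ≡ 21 (mod 43)
21^2 = (21^1)^2 ≡ 21^2 = 441 ≡ 11 (mod 43)

11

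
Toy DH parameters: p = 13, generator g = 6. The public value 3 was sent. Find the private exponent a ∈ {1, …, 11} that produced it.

Try successive powers of 6 modulo 13:
6^1 ≡ 6
6^2 ≡ 10
6^3 ≡ 8
6^4 ≡ 9
6^5 ≡ 2
6^6 ≡ 12
6^7 ≡ 7
6^8 ≡ 3
Found: a = 8.

8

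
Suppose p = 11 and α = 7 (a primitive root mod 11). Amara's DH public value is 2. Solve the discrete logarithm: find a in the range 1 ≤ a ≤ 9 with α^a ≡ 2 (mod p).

3

Try successive powers of 7 modulo 11:
7^1 ≡ 7
7^2 ≡ 5
7^3 ≡ 2
Found: a = 3.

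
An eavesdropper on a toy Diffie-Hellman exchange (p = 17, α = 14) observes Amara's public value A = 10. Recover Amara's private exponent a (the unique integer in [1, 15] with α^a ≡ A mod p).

Try successive powers of 14 modulo 17:
14^1 ≡ 14
14^2 ≡ 9
14^3 ≡ 7
14^4 ≡ 13
14^5 ≡ 12
14^6 ≡ 15
14^7 ≡ 6
14^8 ≡ 16
14^9 ≡ 3
14^10 ≡ 8
14^11 ≡ 10
Found: a = 11.

11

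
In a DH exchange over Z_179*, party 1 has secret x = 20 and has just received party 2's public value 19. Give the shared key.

158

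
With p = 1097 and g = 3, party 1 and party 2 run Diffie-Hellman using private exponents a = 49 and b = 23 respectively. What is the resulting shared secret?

Party 2 sends B = g^b mod p = 3^23 mod 1097.
3^1 ≡ 3 (mod 1097)
3^2 = (3^1)^2 ≡ 3^2 = 9 ≡ 9 (mod 1097)
3^4 = (3^2)^2 ≡ 9^2 = 81 ≡ 81 (mod 1097)
3^8 = (3^4)^2 ≡ 81^2 = 6561 ≡ 1076 (mod 1097)
3^16 = (3^8)^2 ≡ 1076^2 = 1157776 ≡ 441 (mod 1097)
3^23 = 3^16 · 3^4 · 3^2 · 3^1 ≡ 441 · 81 · 9 · 3 ≡ 204 (mod 1097).
So B = 204. Party 1 then computes K = B^a mod p = 204^49 mod 1097.
204^1 ≡ 204 (mod 1097)
204^2 = (204^1)^2 ≡ 204^2 = 41616 ≡ 1027 (mod 1097)
204^4 = (204^2)^2 ≡ 1027^2 = 1054729 ≡ 512 (mod 1097)
204^8 = (204^4)^2 ≡ 512^2 = 262144 ≡ 1058 (mod 1097)
204^16 = (204^8)^2 ≡ 1058^2 = 1119364 ≡ 424 (mod 1097)
204^32 = (204^16)^2 ≡ 424^2 = 179776 ≡ 965 (mod 1097)
204^49 = 204^32 · 204^16 · 204^1 ≡ 965 · 424 · 204 ≡ 104 (mod 1097).

104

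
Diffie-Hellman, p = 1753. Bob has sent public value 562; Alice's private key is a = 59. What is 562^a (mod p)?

Shared key K = 562^59 mod 1753.
562^1 ≡ 562 (mod 1753)
562^2 = (562^1)^2 ≡ 562^2 = 315844 ≡ 304 (mod 1753)
562^4 = (562^2)^2 ≡ 304^2 = 92416 ≡ 1260 (mod 1753)
562^8 = (562^4)^2 ≡ 1260^2 = 1587600 ≡ 1135 (mod 1753)
562^16 = (562^8)^2 ≡ 1135^2 = 1288225 ≡ 1523 (mod 1753)
562^32 = (562^16)^2 ≡ 1523^2 = 2319529 ≡ 310 (mod 1753)
562^59 = 562^32 · 562^16 · 562^8 · 562^2 · 562^1 ≡ 310 · 1523 · 1135 · 304 · 562 ≡ 556 (mod 1753).

556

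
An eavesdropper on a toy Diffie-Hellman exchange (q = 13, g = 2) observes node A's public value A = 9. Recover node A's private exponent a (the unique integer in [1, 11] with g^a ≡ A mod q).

8

Try successive powers of 2 modulo 13:
2^1 ≡ 2
2^2 ≡ 4
2^3 ≡ 8
2^4 ≡ 3
2^5 ≡ 6
2^6 ≡ 12
2^7 ≡ 11
2^8 ≡ 9
Found: a = 8.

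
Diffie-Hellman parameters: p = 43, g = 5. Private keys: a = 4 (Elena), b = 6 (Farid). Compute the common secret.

4

Farid sends B = g^b mod p = 5^6 mod 43.
5^1 ≡ 5 (mod 43)
5^2 = (5^1)^2 ≡ 5^2 = 25 ≡ 25 (mod 43)
5^4 = (5^2)^2 ≡ 25^2 = 625 ≡ 23 (mod 43)
5^6 = 5^4 · 5^2 ≡ 23 · 25 ≡ 16 (mod 43).
So B = 16. Elena then computes K = B^a mod p = 16^4 mod 43.
16^1 ≡ 16 (mod 43)
16^2 = (16^1)^2 ≡ 16^2 = 256 ≡ 41 (mod 43)
16^4 = (16^2)^2 ≡ 41^2 = 1681 ≡ 4 (mod 43)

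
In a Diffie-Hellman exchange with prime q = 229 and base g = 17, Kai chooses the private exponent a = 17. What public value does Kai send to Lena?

42

Public value = 17^17 mod 229.
17^1 ≡ 17 (mod 229)
17^2 = (17^1)^2 ≡ 17^2 = 289 ≡ 60 (mod 229)
17^4 = (17^2)^2 ≡ 60^2 = 3600 ≡ 165 (mod 229)
17^8 = (17^4)^2 ≡ 165^2 = 27225 ≡ 203 (mod 229)
17^16 = (17^8)^2 ≡ 203^2 = 41209 ≡ 218 (mod 229)
17^17 = 17^16 · 17^1 ≡ 218 · 17 ≡ 42 (mod 229).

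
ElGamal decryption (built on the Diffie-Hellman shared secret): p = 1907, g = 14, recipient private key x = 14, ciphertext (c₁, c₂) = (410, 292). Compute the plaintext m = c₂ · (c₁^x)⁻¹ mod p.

588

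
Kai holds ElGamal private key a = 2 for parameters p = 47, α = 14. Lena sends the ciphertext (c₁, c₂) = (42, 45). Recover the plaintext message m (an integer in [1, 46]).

30

Shared mask s = c₁^a mod p = 42^2 mod 47.
42^1 ≡ 42 (mod 47)
42^2 = (42^1)^2 ≡ 42^2 = 1764 ≡ 25 (mod 47)
So s = 25; s⁻¹ ≡ 32 (mod 47).
m = c₂ · s⁻¹ mod 47 = 45 · 32 mod 47 = 30.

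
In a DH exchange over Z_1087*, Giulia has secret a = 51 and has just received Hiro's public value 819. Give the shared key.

209

Shared key K = 819^51 mod 1087.
819^1 ≡ 819 (mod 1087)
819^2 = (819^1)^2 ≡ 819^2 = 670761 ≡ 82 (mod 1087)
819^4 = (819^2)^2 ≡ 82^2 = 6724 ≡ 202 (mod 1087)
819^8 = (819^4)^2 ≡ 202^2 = 40804 ≡ 585 (mod 1087)
819^16 = (819^8)^2 ≡ 585^2 = 342225 ≡ 907 (mod 1087)
819^32 = (819^16)^2 ≡ 907^2 = 822649 ≡ 877 (mod 1087)
819^51 = 819^32 · 819^16 · 819^2 · 819^1 ≡ 877 · 907 · 82 · 819 ≡ 209 (mod 1087).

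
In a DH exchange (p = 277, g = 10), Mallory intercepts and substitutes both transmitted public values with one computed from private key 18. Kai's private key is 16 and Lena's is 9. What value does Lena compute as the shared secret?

52

Lena receives Mallory's public value M = 10^18 mod 277 instead of the honest one.
10^1 ≡ 10 (mod 277)
10^2 = (10^1)^2 ≡ 10^2 = 100 ≡ 100 (mod 277)
10^4 = (10^2)^2 ≡ 100^2 = 10000 ≡ 28 (mod 277)
10^8 = (10^4)^2 ≡ 28^2 = 784 ≡ 230 (mod 277)
10^16 = (10^8)^2 ≡ 230^2 = 52900 ≡ 270 (mod 277)
10^18 = 10^16 · 10^2 ≡ 270 · 100 ≡ 131 (mod 277).
So M = 131. Lena computes K = M^9 mod 277.
131^1 ≡ 131 (mod 277)
131^2 = (131^1)^2 ≡ 131^2 = 17161 ≡ 264 (mod 277)
131^4 = (131^2)^2 ≡ 264^2 = 69696 ≡ 169 (mod 277)
131^8 = (131^4)^2 ≡ 169^2 = 28561 ≡ 30 (mod 277)
131^9 = 131^8 · 131^1 ≡ 30 · 131 ≡ 52 (mod 277).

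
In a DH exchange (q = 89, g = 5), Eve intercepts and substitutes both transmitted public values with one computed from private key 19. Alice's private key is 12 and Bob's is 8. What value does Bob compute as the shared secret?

Bob receives Eve's public value M = 5^19 mod 89 instead of the honest one.
5^1 ≡ 5 (mod 89)
5^2 = (5^1)^2 ≡ 5^2 = 25 ≡ 25 (mod 89)
5^4 = (5^2)^2 ≡ 25^2 = 625 ≡ 2 (mod 89)
5^8 = (5^4)^2 ≡ 2^2 = 4 ≡ 4 (mod 89)
5^16 = (5^8)^2 ≡ 4^2 = 16 ≡ 16 (mod 89)
5^19 = 5^16 · 5^2 · 5^1 ≡ 16 · 25 · 5 ≡ 42 (mod 89).
So M = 42. Bob computes K = M^8 mod 89.
42^1 ≡ 42 (mod 89)
42^2 = (42^1)^2 ≡ 42^2 = 1764 ≡ 73 (mod 89)
42^4 = (42^2)^2 ≡ 73^2 = 5329 ≡ 78 (mod 89)
42^8 = (42^4)^2 ≡ 78^2 = 6084 ≡ 32 (mod 89)

32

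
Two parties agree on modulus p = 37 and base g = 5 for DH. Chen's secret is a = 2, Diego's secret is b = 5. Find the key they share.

30

Chen sends A = g^a mod p = 5^2 mod 37.
5^1 ≡ 5 (mod 37)
5^2 = (5^1)^2 ≡ 5^2 = 25 ≡ 25 (mod 37)
So A = 25. Diego then computes K = A^b mod p = 25^5 mod 37.
25^1 ≡ 25 (mod 37)
25^2 = (25^1)^2 ≡ 25^2 = 625 ≡ 33 (mod 37)
25^4 = (25^2)^2 ≡ 33^2 = 1089 ≡ 16 (mod 37)
25^5 = 25^4 · 25^1 ≡ 16 · 25 ≡ 30 (mod 37).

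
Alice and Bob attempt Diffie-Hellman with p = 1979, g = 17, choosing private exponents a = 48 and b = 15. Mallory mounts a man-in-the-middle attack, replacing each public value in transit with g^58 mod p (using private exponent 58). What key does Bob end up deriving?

752

Bob receives Mallory's public value M = 17^58 mod 1979 instead of the honest one.
17^1 ≡ 17 (mod 1979)
17^2 = (17^1)^2 ≡ 17^2 = 289 ≡ 289 (mod 1979)
17^4 = (17^2)^2 ≡ 289^2 = 83521 ≡ 403 (mod 1979)
17^8 = (17^4)^2 ≡ 403^2 = 162409 ≡ 131 (mod 1979)
17^16 = (17^8)^2 ≡ 131^2 = 17161 ≡ 1329 (mod 1979)
17^32 = (17^16)^2 ≡ 1329^2 = 1766241 ≡ 973 (mod 1979)
17^58 = 17^32 · 17^16 · 17^8 · 17^2 ≡ 973 · 1329 · 131 · 289 ≡ 408 (mod 1979).
So M = 408. Bob computes K = M^15 mod 1979.
408^1 ≡ 408 (mod 1979)
408^2 = (408^1)^2 ≡ 408^2 = 166464 ≡ 228 (mod 1979)
408^4 = (408^2)^2 ≡ 228^2 = 51984 ≡ 530 (mod 1979)
408^8 = (408^4)^2 ≡ 530^2 = 280900 ≡ 1861 (mod 1979)
408^15 = 408^8 · 408^4 · 408^2 · 408^1 ≡ 1861 · 530 · 228 · 408 ≡ 752 (mod 1979).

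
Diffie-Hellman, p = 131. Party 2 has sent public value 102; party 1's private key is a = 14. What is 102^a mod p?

Shared key K = 102^14 mod 131.
102^1 ≡ 102 (mod 131)
102^2 = (102^1)^2 ≡ 102^2 = 10404 ≡ 55 (mod 131)
102^4 = (102^2)^2 ≡ 55^2 = 3025 ≡ 12 (mod 131)
102^8 = (102^4)^2 ≡ 12^2 = 144 ≡ 13 (mod 131)
102^14 = 102^8 · 102^4 · 102^2 ≡ 13 · 12 · 55 ≡ 65 (mod 131).

65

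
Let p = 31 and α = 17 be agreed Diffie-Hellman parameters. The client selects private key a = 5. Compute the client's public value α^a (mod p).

26

Public value = 17^5 (mod 31).
17^1 ≡ 17 (mod 31)
17^2 = (17^1)^2 ≡ 17^2 = 289 ≡ 10 (mod 31)
17^4 = (17^2)^2 ≡ 10^2 = 100 ≡ 7 (mod 31)
17^5 = 17^4 · 17^1 ≡ 7 · 17 ≡ 26 (mod 31).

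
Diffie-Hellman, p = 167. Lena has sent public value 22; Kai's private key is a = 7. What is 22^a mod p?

Shared key K = 22^7 mod 167.
22^1 ≡ 22 (mod 167)
22^2 = (22^1)^2 ≡ 22^2 = 484 ≡ 150 (mod 167)
22^4 = (22^2)^2 ≡ 150^2 = 22500 ≡ 122 (mod 167)
22^7 = 22^4 · 22^2 · 22^1 ≡ 122 · 150 · 22 ≡ 130 (mod 167).

130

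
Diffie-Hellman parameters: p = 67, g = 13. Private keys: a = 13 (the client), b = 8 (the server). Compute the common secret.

21

The server sends B = g^b mod p = 13^8 mod 67.
13^1 ≡ 13 (mod 67)
13^2 = (13^1)^2 ≡ 13^2 = 169 ≡ 35 (mod 67)
13^4 = (13^2)^2 ≡ 35^2 = 1225 ≡ 19 (mod 67)
13^8 = (13^4)^2 ≡ 19^2 = 361 ≡ 26 (mod 67)
So B = 26. The client then computes K = B^a mod p = 26^13 mod 67.
26^1 ≡ 26 (mod 67)
26^2 = (26^1)^2 ≡ 26^2 = 676 ≡ 6 (mod 67)
26^4 = (26^2)^2 ≡ 6^2 = 36 ≡ 36 (mod 67)
26^8 = (26^4)^2 ≡ 36^2 = 1296 ≡ 23 (mod 67)
26^13 = 26^8 · 26^4 · 26^1 ≡ 23 · 36 · 26 ≡ 21 (mod 67).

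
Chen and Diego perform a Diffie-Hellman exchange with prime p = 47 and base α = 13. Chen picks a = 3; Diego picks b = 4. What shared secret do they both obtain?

Diego sends B = α^b mod p = 13^4 mod 47.
13^1 ≡ 13 (mod 47)
13^2 = (13^1)^2 ≡ 13^2 = 169 ≡ 28 (mod 47)
13^4 = (13^2)^2 ≡ 28^2 = 784 ≡ 32 (mod 47)
So B = 32. Chen then computes K = B^a mod p = 32^3 mod 47.
32^1 ≡ 32 (mod 47)
32^2 = (32^1)^2 ≡ 32^2 = 1024 ≡ 37 (mod 47)
32^3 = 32^2 · 32^1 ≡ 37 · 32 ≡ 9 (mod 47).

9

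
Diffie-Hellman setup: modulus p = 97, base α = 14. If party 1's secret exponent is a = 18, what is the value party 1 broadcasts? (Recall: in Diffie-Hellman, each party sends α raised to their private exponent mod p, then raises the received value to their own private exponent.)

27

Public value = 14^{18} \pmod{97}.
14^1 ≡ 14 (mod 97)
14^2 = (14^1)^2 ≡ 14^2 = 196 ≡ 2 (mod 97)
14^4 = (14^2)^2 ≡ 2^2 = 4 ≡ 4 (mod 97)
14^8 = (14^4)^2 ≡ 4^2 = 16 ≡ 16 (mod 97)
14^16 = (14^8)^2 ≡ 16^2 = 256 ≡ 62 (mod 97)
14^18 = 14^16 · 14^2 ≡ 62 · 2 ≡ 27 (mod 97).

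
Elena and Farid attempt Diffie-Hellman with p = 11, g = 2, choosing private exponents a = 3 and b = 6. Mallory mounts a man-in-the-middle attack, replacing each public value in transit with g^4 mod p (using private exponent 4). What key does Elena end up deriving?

Elena receives Mallory's public value M = 2^4 mod 11 instead of the honest one.
2^1 ≡ 2 (mod 11)
2^2 = (2^1)^2 ≡ 2^2 = 4 ≡ 4 (mod 11)
2^4 = (2^2)^2 ≡ 4^2 = 16 ≡ 5 (mod 11)
So M = 5. Elena computes K = M^3 mod 11.
5^1 ≡ 5 (mod 11)
5^2 = (5^1)^2 ≡ 5^2 = 25 ≡ 3 (mod 11)
5^3 = 5^2 · 5^1 ≡ 3 · 5 ≡ 4 (mod 11).

4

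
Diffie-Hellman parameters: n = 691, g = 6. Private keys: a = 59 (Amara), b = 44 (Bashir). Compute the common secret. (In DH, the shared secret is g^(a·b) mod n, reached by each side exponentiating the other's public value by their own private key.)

193

Amara sends A = g^a mod n = 6^59 mod 691.
6^1 ≡ 6 (mod 691)
6^2 = (6^1)^2 ≡ 6^2 = 36 ≡ 36 (mod 691)
6^4 = (6^2)^2 ≡ 36^2 = 1296 ≡ 605 (mod 691)
6^8 = (6^4)^2 ≡ 605^2 = 366025 ≡ 486 (mod 691)
6^16 = (6^8)^2 ≡ 486^2 = 236196 ≡ 565 (mod 691)
6^32 = (6^16)^2 ≡ 565^2 = 319225 ≡ 674 (mod 691)
6^59 = 6^32 · 6^16 · 6^8 · 6^2 · 6^1 ≡ 674 · 565 · 486 · 36 · 6 ≡ 282 (mod 691).
So A = 282. Bashir then computes K = A^b mod n = 282^44 mod 691.
282^1 ≡ 282 (mod 691)
282^2 = (282^1)^2 ≡ 282^2 = 79524 ≡ 59 (mod 691)
282^4 = (282^2)^2 ≡ 59^2 = 3481 ≡ 26 (mod 691)
282^8 = (282^4)^2 ≡ 26^2 = 676 ≡ 676 (mod 691)
282^16 = (282^8)^2 ≡ 676^2 = 456976 ≡ 225 (mod 691)
282^32 = (282^16)^2 ≡ 225^2 = 50625 ≡ 182 (mod 691)
282^44 = 282^32 · 282^8 · 282^4 ≡ 182 · 676 · 26 ≡ 193 (mod 691).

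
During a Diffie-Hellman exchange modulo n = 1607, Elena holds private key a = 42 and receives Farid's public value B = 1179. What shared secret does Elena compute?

536

Shared key K = 1179^42 mod 1607.
1179^1 ≡ 1179 (mod 1607)
1179^2 = (1179^1)^2 ≡ 1179^2 = 1390041 ≡ 1593 (mod 1607)
1179^4 = (1179^2)^2 ≡ 1593^2 = 2537649 ≡ 196 (mod 1607)
1179^8 = (1179^4)^2 ≡ 196^2 = 38416 ≡ 1455 (mod 1607)
1179^16 = (1179^8)^2 ≡ 1455^2 = 2117025 ≡ 606 (mod 1607)
1179^32 = (1179^16)^2 ≡ 606^2 = 367236 ≡ 840 (mod 1607)
1179^42 = 1179^32 · 1179^8 · 1179^2 ≡ 840 · 1455 · 1593 ≡ 536 (mod 1607).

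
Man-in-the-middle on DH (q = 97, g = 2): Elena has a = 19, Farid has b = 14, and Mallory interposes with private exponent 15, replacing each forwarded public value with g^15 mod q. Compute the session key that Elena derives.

85

Elena receives Mallory's public value M = 2^15 mod 97 instead of the honest one.
2^1 ≡ 2 (mod 97)
2^2 = (2^1)^2 ≡ 2^2 = 4 ≡ 4 (mod 97)
2^4 = (2^2)^2 ≡ 4^2 = 16 ≡ 16 (mod 97)
2^8 = (2^4)^2 ≡ 16^2 = 256 ≡ 62 (mod 97)
2^15 = 2^8 · 2^4 · 2^2 · 2^1 ≡ 62 · 16 · 4 · 2 ≡ 79 (mod 97).
So M = 79. Elena computes K = M^19 mod 97.
79^1 ≡ 79 (mod 97)
79^2 = (79^1)^2 ≡ 79^2 = 6241 ≡ 33 (mod 97)
79^4 = (79^2)^2 ≡ 33^2 = 1089 ≡ 22 (mod 97)
79^8 = (79^4)^2 ≡ 22^2 = 484 ≡ 96 (mod 97)
79^16 = (79^8)^2 ≡ 96^2 = 9216 ≡ 1 (mod 97)
79^19 = 79^16 · 79^2 · 79^1 ≡ 1 · 33 · 79 ≡ 85 (mod 97).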